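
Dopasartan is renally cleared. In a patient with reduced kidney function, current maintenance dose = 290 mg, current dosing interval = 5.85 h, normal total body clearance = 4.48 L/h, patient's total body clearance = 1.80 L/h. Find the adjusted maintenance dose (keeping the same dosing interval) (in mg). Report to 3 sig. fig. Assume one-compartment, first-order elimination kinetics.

To keep the same average steady-state level, dosing rate must scale with clearance.
CL ratio = 1.80 / 4.48 = 0.4018
New dose (same interval) = 290 × 0.4018 = 116.5 mg

117 mg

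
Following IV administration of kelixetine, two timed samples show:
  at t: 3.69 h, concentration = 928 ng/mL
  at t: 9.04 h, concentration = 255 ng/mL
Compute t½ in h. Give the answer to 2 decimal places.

2.87 h

k = ln(C₁/C₂) / (t₂ − t₁) = ln(928/255) / (9.04 − 3.69)
  = 1.292 / 5.350 = 0.2415 h⁻¹
t½ = ln2 / k = 0.693147 / 0.2415 = 2.870 h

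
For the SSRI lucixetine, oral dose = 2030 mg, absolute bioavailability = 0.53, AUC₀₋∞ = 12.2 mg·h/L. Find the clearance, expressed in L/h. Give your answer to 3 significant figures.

88.2 L/h

CL = F·Dose / AUC = 0.53 × 2030 / 12.2 = 88.19 L/h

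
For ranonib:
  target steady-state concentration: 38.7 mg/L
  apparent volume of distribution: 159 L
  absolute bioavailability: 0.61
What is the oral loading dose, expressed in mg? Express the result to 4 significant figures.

10090 mg

LD = Css × Vd / F = 38.7 × 159 / 0.61 = 10090 mg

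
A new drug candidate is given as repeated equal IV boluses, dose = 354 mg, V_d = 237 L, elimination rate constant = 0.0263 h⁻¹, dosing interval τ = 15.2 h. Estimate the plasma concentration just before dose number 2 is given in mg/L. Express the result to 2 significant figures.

C₀ per dose = Dose / Vd = 354 / 237 = 1.494 mg/L
Fraction remaining after one interval: r = e^(−kτ) = e^(−0.02630 × 15.2) = 0.6705
Before dose 2, 1 dose has been given (aged 1τ).
C_trough = C₀ × r = 1.494 × 0.6705 = 1.002 mg/L

1.0 mg/L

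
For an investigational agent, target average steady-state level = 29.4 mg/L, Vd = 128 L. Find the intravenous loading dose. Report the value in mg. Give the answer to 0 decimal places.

LD = Css × Vd = 29.4 × 128 = 3763 mg

3763 mg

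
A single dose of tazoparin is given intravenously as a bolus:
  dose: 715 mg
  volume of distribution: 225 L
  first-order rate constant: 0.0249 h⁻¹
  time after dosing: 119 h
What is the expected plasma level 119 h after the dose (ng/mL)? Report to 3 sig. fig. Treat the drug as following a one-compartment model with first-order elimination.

164 ng/mL

C₀ = Dose / Vd = 715.0 / 225 = 3.178 mg/L
C = C₀ · e^(−k·t) = 3.178 × e^(−0.02490 × 119)
  = 3.178 × 0.05166 = 0.1642 mg/L
Convert: 0.1642 mg/L × 1000 = 164.2 ng/mL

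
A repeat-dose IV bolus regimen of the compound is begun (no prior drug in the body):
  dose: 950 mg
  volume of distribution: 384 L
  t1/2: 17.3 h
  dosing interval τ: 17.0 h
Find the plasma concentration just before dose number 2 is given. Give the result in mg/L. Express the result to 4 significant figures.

1.252 mg/L

C₀ per dose = Dose / Vd = 950 / 384 = 2.474 mg/L
k = ln2 / t½ = 0.693147 / 17.3 = 0.04007 h⁻¹
Fraction remaining after one interval: r = e^(−kτ) = e^(−0.04007 × 17.0) = 0.5060
Before dose 2, 1 dose has been given (aged 1τ).
C_trough = C₀ × r = 2.474 × 0.5060 = 1.252 mg/L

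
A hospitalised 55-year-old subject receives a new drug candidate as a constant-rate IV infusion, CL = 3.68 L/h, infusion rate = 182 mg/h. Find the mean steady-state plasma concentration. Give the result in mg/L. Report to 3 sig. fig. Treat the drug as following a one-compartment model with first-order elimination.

49.5 mg/L

At steady state Css = R₀ / CL = 182 / 3.680 = 49.46 mg/L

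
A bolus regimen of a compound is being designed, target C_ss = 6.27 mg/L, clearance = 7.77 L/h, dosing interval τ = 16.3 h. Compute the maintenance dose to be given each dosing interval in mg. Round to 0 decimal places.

794 mg

At steady state, Dose/τ = Css × CL.
Dose = Css × CL × τ = 6.27 × 7.770 × 16.3 = 794.1 mg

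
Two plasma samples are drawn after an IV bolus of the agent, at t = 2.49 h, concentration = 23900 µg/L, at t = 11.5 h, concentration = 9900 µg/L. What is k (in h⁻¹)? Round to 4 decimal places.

k = ln(C₁/C₂) / (t₂ − t₁) = ln(23900/9900) / (11.5 − 2.49)
  = 0.8813 / 9.010 = 0.09781 h⁻¹

0.0978 h⁻¹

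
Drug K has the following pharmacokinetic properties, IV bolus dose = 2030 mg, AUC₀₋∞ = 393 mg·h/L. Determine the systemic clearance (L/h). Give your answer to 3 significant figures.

5.17 L/h

CL = Dose / AUC = 2030 / 393 = 5.165 L/h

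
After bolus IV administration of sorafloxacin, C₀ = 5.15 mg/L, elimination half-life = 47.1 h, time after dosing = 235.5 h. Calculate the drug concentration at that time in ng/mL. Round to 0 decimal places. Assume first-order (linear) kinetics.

k = ln2 / t½ = 0.693147 / 47.1 = 0.01472 h⁻¹
t / t½ = 235.5 / 47.1 = 5 half-lives
C = C₀ × (1/2)^5 = 5.150 × 0.03125 = 0.1609 mg/L
Convert: 0.1609 mg/L × 1000 = 160.9 ng/mL

161 ng/mL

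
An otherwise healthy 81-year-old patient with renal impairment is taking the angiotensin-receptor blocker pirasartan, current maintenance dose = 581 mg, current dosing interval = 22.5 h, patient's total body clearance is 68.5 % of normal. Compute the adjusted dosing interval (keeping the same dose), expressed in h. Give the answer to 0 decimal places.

To keep the same average steady-state level, dosing rate must scale with clearance.
CL ratio = 68.5 / 100 = 0.6850
New interval (same dose) = 22.5 / 0.6850 = 32.85 h

33 h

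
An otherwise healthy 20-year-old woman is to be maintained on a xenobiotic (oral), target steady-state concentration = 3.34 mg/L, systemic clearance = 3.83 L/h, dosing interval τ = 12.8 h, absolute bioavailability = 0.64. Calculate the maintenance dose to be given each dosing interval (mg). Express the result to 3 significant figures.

At steady state, F × (Dose/τ) = Css × CL.
Dose = Css × CL × τ / F = 3.34 × 3.830 × 12.8 / 0.64 = 255.8 mg

256 mg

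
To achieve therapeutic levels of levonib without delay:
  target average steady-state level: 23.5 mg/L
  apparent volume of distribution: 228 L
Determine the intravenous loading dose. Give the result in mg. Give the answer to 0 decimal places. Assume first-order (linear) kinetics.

LD = Css × Vd = 23.5 × 228 = 5358 mg

5358 mg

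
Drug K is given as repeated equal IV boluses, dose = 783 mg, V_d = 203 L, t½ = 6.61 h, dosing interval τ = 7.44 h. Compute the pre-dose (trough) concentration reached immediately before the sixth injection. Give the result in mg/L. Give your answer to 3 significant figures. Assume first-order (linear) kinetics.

3.20 mg/L

C₀ per dose = Dose / Vd = 783 / 203 = 3.857 mg/L
k = ln2 / t½ = 0.693147 / 6.61 = 0.1049 h⁻¹
Fraction remaining after one interval: r = e^(−kτ) = e^(−0.1049 × 7.44) = 0.4582
Before dose 6, 5 doses have been given (aged 1τ, 2τ, 3τ, 4τ, 5τ).
C_trough = C₀ × (r + r² + … + r^5) = C₀ × r(1−r^5)/(1−r)
        = 3.857 × 0.4582 × (1 − 0.02020) / (1 − 0.4582) = 3.196 mg/L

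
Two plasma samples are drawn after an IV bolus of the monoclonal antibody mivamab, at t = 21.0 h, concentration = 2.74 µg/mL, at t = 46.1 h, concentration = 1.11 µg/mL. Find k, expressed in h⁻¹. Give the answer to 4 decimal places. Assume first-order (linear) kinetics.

0.0360 h⁻¹

k = ln(C₁/C₂) / (t₂ − t₁) = ln(2.74/1.11) / (46.1 − 21.0)
  = 0.9036 / 25.10 = 0.03600 h⁻¹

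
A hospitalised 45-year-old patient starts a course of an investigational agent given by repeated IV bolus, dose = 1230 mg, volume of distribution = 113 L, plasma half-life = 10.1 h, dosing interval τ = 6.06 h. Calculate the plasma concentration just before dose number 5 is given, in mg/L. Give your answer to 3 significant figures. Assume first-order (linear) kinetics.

17.1 mg/L

C₀ per dose = Dose / Vd = 1230 / 113 = 10.88 mg/L
k = ln2 / t½ = 0.693147 / 10.1 = 0.06863 h⁻¹
Fraction remaining after one interval: r = e^(−kτ) = e^(−0.06863 × 6.06) = 0.6597
Before dose 5, 4 doses have been given (aged 1τ, 2τ, 3τ, 4τ).
C_trough = C₀ × (r + r² + … + r^4) = C₀ × r(1−r^4)/(1−r)
        = 10.88 × 0.6597 × (1 − 0.1894) / (1 − 0.6597) = 17.10 mg/L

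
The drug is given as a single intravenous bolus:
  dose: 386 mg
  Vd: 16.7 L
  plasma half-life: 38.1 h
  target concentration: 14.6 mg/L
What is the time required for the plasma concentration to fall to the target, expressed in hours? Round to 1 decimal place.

C₀ = Dose / Vd = 386.0 / 16.7 = 23.11 mg/L
k = ln2 / t½ = 0.693147 / 38.1 = 0.01819 h⁻¹
t = ln(C₀ / C) / k = ln(23.11 / 14.6) / 0.01819
  = ln(1.583) / 0.01819 = 0.4593 / 0.01819 = 25.25 h

25.3 h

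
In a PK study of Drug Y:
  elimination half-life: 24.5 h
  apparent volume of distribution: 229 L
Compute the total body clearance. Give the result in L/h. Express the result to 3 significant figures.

6.48 L/h

k = ln2 / t½ = 0.693147 / 24.5 = 0.02829 h⁻¹
CL = k × Vd = 0.02829 × 229 = 6.478 L/h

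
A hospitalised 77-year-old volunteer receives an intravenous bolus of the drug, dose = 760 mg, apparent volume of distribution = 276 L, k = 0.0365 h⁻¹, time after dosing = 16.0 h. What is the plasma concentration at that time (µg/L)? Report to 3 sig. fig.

C₀ = Dose / Vd = 760.0 / 276 = 2.754 mg/L
C = C₀ · e^(−k·t) = 2.754 × e^(−0.03650 × 16.0)
  = 2.754 × 0.5577 = 1.536 mg/L
Convert: 1.536 mg/L × 1000 = 1536 µg/L

1540 µg/L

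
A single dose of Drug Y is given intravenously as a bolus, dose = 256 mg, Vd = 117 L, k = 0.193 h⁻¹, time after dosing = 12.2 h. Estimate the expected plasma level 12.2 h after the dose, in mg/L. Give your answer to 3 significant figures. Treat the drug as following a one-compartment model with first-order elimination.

0.208 mg/L

C₀ = Dose / Vd = 256.0 / 117 = 2.188 mg/L
C = C₀ · e^(−k·t) = 2.188 × e^(−0.1930 × 12.2)
  = 2.188 × 0.09493 = 0.2077 mg/L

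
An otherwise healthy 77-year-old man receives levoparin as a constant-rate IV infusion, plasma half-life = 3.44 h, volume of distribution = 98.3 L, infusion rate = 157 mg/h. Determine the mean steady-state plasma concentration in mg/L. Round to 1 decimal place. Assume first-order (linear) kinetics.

7.9 mg/L

k = ln2 / t½ = 0.693147 / 3.44 = 0.2015 h⁻¹
CL = k × Vd = 0.2015 × 98.3 = 19.81 L/h
At steady state Css = R₀ / CL = 157 / 19.81 = 7.925 mg/L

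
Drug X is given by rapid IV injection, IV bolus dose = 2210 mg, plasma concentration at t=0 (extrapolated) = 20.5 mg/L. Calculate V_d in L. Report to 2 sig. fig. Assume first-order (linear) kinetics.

Vd = Dose / C₀ = 2210 / 20.5 = 107.8 L

110 L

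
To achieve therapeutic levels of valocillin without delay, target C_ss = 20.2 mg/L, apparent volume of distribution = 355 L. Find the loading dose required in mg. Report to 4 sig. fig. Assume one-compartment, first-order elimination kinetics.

7171 mg

LD = Css × Vd = 20.2 × 355 = 7171 mg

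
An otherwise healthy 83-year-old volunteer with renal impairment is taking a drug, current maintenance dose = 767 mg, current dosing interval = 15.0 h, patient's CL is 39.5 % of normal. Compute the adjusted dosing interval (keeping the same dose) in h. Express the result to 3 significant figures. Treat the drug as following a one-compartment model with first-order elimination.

38.0 h

To keep the same average steady-state level, dosing rate must scale with clearance.
CL ratio = 39.5 / 100 = 0.3950
New interval (same dose) = 15.0 / 0.3950 = 37.97 h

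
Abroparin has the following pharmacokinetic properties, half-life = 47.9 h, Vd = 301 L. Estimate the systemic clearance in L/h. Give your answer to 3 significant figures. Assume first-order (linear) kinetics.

4.36 L/h

k = ln2 / t½ = 0.693147 / 47.9 = 0.01447 h⁻¹
CL = k × Vd = 0.01447 × 301 = 4.355 L/h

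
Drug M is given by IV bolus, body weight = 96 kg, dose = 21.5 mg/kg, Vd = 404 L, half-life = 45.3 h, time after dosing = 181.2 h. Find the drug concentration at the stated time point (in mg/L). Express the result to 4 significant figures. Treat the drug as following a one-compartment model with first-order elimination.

0.3193 mg/L

Total dose = 21.5 × 96 = 2064 mg
C₀ = Dose / Vd = 2064 / 404 = 5.109 mg/L
k = ln2 / t½ = 0.693147 / 45.3 = 0.01530 h⁻¹
t / t½ = 181.2 / 45.3 = 4 half-lives
C = C₀ × (1/2)^4 = 5.109 × 0.06250 = 0.3193 mg/L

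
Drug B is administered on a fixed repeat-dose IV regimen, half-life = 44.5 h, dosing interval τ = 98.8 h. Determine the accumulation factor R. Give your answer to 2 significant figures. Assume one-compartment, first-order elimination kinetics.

1.3

k = ln2 / t½ = 0.693147 / 44.5 = 0.01558 h⁻¹
e^(−kτ) = e^(−0.01558 × 98.8) = 0.2145
Accumulation ratio R = 1 / (1 − e^(−kτ)) = 1 / (1 − 0.2145) = 1.273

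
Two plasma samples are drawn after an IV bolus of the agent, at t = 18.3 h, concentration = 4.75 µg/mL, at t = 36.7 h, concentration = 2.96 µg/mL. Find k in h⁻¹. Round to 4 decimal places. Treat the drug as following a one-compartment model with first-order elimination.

k = ln(C₁/C₂) / (t₂ − t₁) = ln(4.75/2.96) / (36.7 − 18.3)
  = 0.4730 / 18.40 = 0.02571 h⁻¹

0.0257 h⁻¹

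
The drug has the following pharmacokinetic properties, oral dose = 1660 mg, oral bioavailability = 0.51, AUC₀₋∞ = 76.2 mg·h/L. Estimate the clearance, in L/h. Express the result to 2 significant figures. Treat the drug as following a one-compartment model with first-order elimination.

11 L/h

CL = F·Dose / AUC = 0.51 × 1660 / 76.2 = 11.11 L/h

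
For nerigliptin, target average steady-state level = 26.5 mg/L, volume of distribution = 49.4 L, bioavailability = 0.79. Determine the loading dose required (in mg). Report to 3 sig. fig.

1660 mg

LD = Css × Vd / F = 26.5 × 49.4 / 0.79 = 1657 mg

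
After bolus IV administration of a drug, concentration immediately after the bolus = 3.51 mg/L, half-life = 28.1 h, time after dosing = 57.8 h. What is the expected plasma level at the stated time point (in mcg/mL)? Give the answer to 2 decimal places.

0.84 mcg/mL

k = ln2 / t½ = 0.693147 / 28.1 = 0.02467 h⁻¹
C = C₀ · e^(−k·t) = 3.510 × e^(−0.02467 × 57.8)
  = 3.510 × 0.2403 = 0.8435 mg/L
(0.8435 mg/L = 0.8435 mcg/mL)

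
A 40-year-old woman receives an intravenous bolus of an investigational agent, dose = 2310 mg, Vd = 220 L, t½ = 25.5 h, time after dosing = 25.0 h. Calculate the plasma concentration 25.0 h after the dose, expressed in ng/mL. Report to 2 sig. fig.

C₀ = Dose / Vd = 2310 / 220 = 10.50 mg/L
k = ln2 / t½ = 0.693147 / 25.5 = 0.02718 h⁻¹
C = C₀ · e^(−k·t) = 10.50 × e^(−0.02718 × 25.0)
  = 10.50 × 0.5069 = 5.322 mg/L
Convert: 5.322 mg/L × 1000 = 5322 ng/mL

5300 ng/mL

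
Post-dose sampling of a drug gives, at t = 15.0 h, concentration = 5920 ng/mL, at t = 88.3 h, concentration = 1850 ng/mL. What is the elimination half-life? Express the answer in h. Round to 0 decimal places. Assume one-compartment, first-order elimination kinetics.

44 h

k = ln(C₁/C₂) / (t₂ − t₁) = ln(5920/1850) / (88.3 − 15.0)
  = 1.163 / 73.30 = 0.01587 h⁻¹
t½ = ln2 / k = 0.693147 / 0.01587 = 43.68 h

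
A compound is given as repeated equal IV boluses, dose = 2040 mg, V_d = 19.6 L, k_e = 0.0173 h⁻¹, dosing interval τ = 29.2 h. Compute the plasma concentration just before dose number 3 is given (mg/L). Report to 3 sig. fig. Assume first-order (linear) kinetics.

101 mg/L

C₀ per dose = Dose / Vd = 2040 / 19.6 = 104.1 mg/L
Fraction remaining after one interval: r = e^(−kτ) = e^(−0.01730 × 29.2) = 0.6034
Before dose 3, 2 doses have been given (aged 1τ, 2τ).
C_trough = C₀ × (r + r²) = 104.1 × (0.6034 + 0.3641) = 100.7 mg/L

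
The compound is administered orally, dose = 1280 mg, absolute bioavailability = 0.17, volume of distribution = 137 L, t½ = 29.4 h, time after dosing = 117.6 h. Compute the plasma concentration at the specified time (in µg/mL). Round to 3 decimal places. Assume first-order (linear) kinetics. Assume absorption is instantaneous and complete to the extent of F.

0.099 µg/mL

Amount reaching circulation = F × Dose = 0.17 × 1280 = 217.6 mg
C₀ = F·Dose / Vd = 217.6 / 137 = 1.588 mg/L
k = ln2 / t½ = 0.693147 / 29.4 = 0.02358 h⁻¹
t / t½ = 117.6 / 29.4 = 4 half-lives
C = C₀ × (1/2)^4 = 1.588 × 0.06250 = 0.09925 mg/L
(0.09925 mg/L = 0.09925 µg/mL)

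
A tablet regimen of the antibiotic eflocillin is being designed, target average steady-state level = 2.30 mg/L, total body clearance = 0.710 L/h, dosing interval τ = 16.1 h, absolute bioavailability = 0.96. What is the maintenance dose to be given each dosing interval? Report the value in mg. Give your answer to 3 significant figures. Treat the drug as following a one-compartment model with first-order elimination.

27.4 mg

At steady state, F × (Dose/τ) = Css × CL.
Dose = Css × CL × τ / F = 2.30 × 0.7100 × 16.1 / 0.96 = 27.39 mg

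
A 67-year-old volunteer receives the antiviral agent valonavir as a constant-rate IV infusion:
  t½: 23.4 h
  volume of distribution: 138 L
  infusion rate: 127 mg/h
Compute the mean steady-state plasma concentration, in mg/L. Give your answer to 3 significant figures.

k = ln2 / t½ = 0.693147 / 23.4 = 0.02962 h⁻¹
CL = k × Vd = 0.02962 × 138 = 4.088 L/h
At steady state Css = R₀ / CL = 127 / 4.088 = 31.07 mg/L

31.1 mg/L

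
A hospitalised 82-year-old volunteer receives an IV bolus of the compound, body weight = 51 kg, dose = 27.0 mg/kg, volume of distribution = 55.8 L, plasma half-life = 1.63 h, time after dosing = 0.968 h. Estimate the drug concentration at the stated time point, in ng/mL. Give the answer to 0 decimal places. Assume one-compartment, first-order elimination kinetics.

Total dose = 27.0 × 51 = 1377 mg
C₀ = Dose / Vd = 1377 / 55.8 = 24.68 mg/L
k = ln2 / t½ = 0.693147 / 1.63 = 0.4252 h⁻¹
C = C₀ · e^(−k·t) = 24.68 × e^(−0.4252 × 0.968)
  = 24.68 × 0.6626 = 16.35 mg/L
Convert: 16.35 mg/L × 1000 = 16350 ng/mL

16350 ng/mL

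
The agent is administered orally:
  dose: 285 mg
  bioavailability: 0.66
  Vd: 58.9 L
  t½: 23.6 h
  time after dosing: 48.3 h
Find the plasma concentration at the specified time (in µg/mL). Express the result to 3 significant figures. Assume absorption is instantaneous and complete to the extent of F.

0.773 µg/mL

Amount reaching circulation = F × Dose = 0.66 × 285.0 = 188.1 mg
C₀ = F·Dose / Vd = 188.1 / 58.9 = 3.194 mg/L
k = ln2 / t½ = 0.693147 / 23.6 = 0.02937 h⁻¹
C = C₀ · e^(−k·t) = 3.194 × e^(−0.02937 × 48.3)
  = 3.194 × 0.2421 = 0.7733 mg/L
(0.7733 mg/L = 0.7733 µg/mL)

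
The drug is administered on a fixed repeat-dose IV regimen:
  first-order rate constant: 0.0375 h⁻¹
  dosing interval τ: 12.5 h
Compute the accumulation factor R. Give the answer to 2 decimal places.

e^(−kτ) = e^(−0.03750 × 12.5) = 0.6258
Accumulation ratio R = 1 / (1 − e^(−kτ)) = 1 / (1 − 0.6258) = 2.672

2.67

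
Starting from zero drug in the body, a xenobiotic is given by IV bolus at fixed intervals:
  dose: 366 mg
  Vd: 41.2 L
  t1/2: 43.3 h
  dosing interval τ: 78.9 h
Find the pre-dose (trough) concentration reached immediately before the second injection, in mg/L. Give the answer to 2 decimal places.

C₀ per dose = Dose / Vd = 366 / 41.2 = 8.883 mg/L
k = ln2 / t½ = 0.693147 / 43.3 = 0.01601 h⁻¹
Fraction remaining after one interval: r = e^(−kτ) = e^(−0.01601 × 78.9) = 0.2828
Before dose 2, 1 dose has been given (aged 1τ).
C_trough = C₀ × r = 8.883 × 0.2828 = 2.512 mg/L

2.51 mg/L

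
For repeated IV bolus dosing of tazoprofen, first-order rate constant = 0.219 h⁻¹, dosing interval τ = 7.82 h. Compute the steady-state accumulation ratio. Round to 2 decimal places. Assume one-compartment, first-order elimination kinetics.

e^(−kτ) = e^(−0.2190 × 7.82) = 0.1804
Accumulation ratio R = 1 / (1 − e^(−kτ)) = 1 / (1 − 0.1804) = 1.220

1.22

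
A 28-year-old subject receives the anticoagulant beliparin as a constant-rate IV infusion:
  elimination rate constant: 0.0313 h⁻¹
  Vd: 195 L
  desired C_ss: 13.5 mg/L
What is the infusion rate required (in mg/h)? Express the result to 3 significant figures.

82.4 mg/h

CL = k × Vd = 0.03130 × 195 = 6.104 L/h
At steady state, infusion rate R₀ = Css × CL = 13.5 × 6.104 = 82.40 mg/h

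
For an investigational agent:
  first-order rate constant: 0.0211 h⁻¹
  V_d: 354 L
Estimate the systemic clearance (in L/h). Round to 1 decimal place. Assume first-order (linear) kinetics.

7.5 L/h

CL = k × Vd = 0.0211 × 354 = 7.469 L/h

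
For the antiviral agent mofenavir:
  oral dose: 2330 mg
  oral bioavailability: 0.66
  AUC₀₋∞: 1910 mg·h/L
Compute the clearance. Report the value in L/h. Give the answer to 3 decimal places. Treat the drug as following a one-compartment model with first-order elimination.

CL = F·Dose / AUC = 0.66 × 2330 / 1910 = 0.8051 L/h

0.805 L/h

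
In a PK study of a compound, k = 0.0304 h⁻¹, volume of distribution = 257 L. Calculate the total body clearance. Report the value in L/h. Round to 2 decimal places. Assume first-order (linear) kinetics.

CL = k × Vd = 0.0304 × 257 = 7.813 L/h

7.81 L/h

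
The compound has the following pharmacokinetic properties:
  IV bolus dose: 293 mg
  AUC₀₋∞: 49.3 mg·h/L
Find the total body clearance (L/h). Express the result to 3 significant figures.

5.94 L/h

CL = Dose / AUC = 293 / 49.3 = 5.943 L/h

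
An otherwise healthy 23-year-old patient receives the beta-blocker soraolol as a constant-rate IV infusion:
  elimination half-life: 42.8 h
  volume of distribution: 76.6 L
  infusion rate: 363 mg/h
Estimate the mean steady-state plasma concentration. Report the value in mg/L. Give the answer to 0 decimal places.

k = ln2 / t½ = 0.693147 / 42.8 = 0.01620 h⁻¹
CL = k × Vd = 0.01620 × 76.6 = 1.241 L/h
At steady state Css = R₀ / CL = 363 / 1.241 = 292.5 mg/L

293 mg/L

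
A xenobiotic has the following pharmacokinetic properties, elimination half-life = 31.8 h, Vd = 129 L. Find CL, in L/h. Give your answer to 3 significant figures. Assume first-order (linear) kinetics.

2.81 L/h

k = ln2 / t½ = 0.693147 / 31.8 = 0.02180 h⁻¹
CL = k × Vd = 0.02180 × 129 = 2.812 L/h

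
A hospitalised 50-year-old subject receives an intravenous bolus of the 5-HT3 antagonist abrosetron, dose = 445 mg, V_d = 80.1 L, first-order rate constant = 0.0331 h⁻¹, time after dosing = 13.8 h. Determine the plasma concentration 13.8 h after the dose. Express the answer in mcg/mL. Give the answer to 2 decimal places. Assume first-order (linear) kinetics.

C₀ = Dose / Vd = 445.0 / 80.1 = 5.556 mg/L
C = C₀ · e^(−k·t) = 5.556 × e^(−0.03310 × 13.8)
  = 5.556 × 0.6333 = 3.519 mg/L
(3.519 mg/L = 3.519 mcg/mL)

3.52 mcg/mL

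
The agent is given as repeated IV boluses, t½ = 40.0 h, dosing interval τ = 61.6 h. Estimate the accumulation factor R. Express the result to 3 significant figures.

k = ln2 / t½ = 0.693147 / 40.0 = 0.01733 h⁻¹
e^(−kτ) = e^(−0.01733 × 61.6) = 0.3439
Accumulation ratio R = 1 / (1 − e^(−kτ)) = 1 / (1 − 0.3439) = 1.524

1.52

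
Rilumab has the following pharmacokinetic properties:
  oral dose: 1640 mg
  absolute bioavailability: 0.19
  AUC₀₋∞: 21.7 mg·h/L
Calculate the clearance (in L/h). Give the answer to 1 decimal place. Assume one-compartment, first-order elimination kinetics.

CL = F·Dose / AUC = 0.19 × 1640 / 21.7 = 14.36 L/h

14.4 L/h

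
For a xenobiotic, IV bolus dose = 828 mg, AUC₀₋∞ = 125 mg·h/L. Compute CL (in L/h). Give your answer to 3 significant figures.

6.62 L/h

CL = Dose / AUC = 828 / 125 = 6.624 L/h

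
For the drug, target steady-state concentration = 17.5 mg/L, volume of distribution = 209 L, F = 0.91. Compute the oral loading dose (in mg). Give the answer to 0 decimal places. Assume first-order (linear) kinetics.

4019 mg

LD = Css × Vd / F = 17.5 × 209 / 0.91 = 4019 mg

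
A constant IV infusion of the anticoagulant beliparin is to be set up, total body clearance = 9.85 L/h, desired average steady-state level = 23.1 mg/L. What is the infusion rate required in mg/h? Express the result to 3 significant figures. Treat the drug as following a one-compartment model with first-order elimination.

At steady state, infusion rate R₀ = Css × CL = 23.1 × 9.850 = 227.5 mg/h

228 mg/h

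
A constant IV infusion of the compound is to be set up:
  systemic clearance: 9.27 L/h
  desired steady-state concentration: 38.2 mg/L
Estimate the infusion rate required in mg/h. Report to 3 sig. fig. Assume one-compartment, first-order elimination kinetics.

At steady state, infusion rate R₀ = Css × CL = 38.2 × 9.270 = 354.1 mg/h

354 mg/h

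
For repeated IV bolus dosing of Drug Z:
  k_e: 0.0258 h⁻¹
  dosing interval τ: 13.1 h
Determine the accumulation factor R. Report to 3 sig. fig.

3.49

e^(−kτ) = e^(−0.02580 × 13.1) = 0.7132
Accumulation ratio R = 1 / (1 − e^(−kτ)) = 1 / (1 − 0.7132) = 3.487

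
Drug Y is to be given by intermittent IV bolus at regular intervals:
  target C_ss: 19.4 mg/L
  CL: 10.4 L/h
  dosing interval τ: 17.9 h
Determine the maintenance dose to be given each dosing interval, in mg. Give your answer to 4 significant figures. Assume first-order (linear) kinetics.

3612 mg

At steady state, Dose/τ = Css × CL.
Dose = Css × CL × τ = 19.4 × 10.40 × 17.9 = 3612 mg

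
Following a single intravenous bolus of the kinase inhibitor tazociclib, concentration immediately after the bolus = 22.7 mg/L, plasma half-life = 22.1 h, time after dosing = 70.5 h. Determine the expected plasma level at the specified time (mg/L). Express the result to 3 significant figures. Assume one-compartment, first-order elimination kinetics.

2.49 mg/L

k = ln2 / t½ = 0.693147 / 22.1 = 0.03136 h⁻¹
C = C₀ · e^(−k·t) = 22.70 × e^(−0.03136 × 70.5)
  = 22.70 × 0.1096 = 2.488 mg/L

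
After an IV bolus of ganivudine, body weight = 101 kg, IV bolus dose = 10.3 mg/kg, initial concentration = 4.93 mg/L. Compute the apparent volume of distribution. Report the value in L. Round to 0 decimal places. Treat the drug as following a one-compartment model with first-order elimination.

211 L

Dose = 10.3 × 101 = 1040 mg
Vd = Dose / C₀ = 1040 / 4.93 = 211.0 L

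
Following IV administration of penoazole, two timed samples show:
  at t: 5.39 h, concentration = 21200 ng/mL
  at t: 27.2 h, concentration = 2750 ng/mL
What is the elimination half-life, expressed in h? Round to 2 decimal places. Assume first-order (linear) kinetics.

7.40 h

k = ln(C₁/C₂) / (t₂ − t₁) = ln(21200/2750) / (27.2 − 5.39)
  = 2.042 / 21.81 = 0.09363 h⁻¹
t½ = ln2 / k = 0.693147 / 0.09363 = 7.403 h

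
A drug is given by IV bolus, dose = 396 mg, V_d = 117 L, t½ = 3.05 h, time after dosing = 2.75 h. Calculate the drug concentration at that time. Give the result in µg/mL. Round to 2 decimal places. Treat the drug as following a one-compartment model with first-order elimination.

1.81 µg/mL

C₀ = Dose / Vd = 396.0 / 117 = 3.385 mg/L
k = ln2 / t½ = 0.693147 / 3.05 = 0.2273 h⁻¹
C = C₀ · e^(−k·t) = 3.385 × e^(−0.2273 × 2.75)
  = 3.385 × 0.5352 = 1.812 mg/L
(1.812 mg/L = 1.812 µg/mL)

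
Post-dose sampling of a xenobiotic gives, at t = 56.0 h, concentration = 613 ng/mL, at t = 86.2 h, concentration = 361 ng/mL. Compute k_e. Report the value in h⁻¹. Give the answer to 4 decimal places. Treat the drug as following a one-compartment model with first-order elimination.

k = ln(C₁/C₂) / (t₂ − t₁) = ln(613/361) / (86.2 − 56.0)
  = 0.5295 / 30.20 = 0.01753 h⁻¹

0.0175 h⁻¹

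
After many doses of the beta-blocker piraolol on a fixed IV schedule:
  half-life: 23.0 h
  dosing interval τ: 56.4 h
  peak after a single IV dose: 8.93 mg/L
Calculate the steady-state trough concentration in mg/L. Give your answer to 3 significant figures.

k = ln2 / t½ = 0.693147 / 23.0 = 0.03014 h⁻¹
e^(−kτ) = e^(−0.03014 × 56.4) = 0.1827
Accumulation ratio R = 1 / (1 − e^(−kτ)) = 1 / (1 − 0.1827) = 1.224
Steady-state trough = C₀ × R × e^(−kτ) = 8.93 × 1.224 × 0.1827 = 1.997 mg/L

2.00 mg/L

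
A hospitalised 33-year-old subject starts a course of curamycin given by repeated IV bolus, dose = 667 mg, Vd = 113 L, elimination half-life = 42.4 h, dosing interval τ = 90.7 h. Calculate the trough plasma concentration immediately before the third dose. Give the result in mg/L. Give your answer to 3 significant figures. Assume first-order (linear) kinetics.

C₀ per dose = Dose / Vd = 667 / 113 = 5.903 mg/L
k = ln2 / t½ = 0.693147 / 42.4 = 0.01635 h⁻¹
Fraction remaining after one interval: r = e^(−kτ) = e^(−0.01635 × 90.7) = 0.2270
Before dose 3, 2 doses have been given (aged 1τ, 2τ).
C_trough = C₀ × (r + r²) = 5.903 × (0.2270 + 0.05153) = 1.644 mg/L

1.64 mg/L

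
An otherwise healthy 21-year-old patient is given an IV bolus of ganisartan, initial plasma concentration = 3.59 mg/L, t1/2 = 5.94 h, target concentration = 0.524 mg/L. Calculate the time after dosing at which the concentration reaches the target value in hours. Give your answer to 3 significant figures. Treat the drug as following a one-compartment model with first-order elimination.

k = ln2 / t½ = 0.693147 / 5.94 = 0.1167 h⁻¹
t = ln(C₀ / C) / k = ln(3.590 / 0.524) / 0.1167
  = ln(6.851) / 0.1167 = 1.924 / 0.1167 = 16.49 h

16.5 h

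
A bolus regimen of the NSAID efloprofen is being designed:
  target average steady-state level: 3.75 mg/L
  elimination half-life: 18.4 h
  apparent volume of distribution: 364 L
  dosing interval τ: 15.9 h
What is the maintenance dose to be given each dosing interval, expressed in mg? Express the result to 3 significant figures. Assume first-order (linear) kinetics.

k = ln2 / t½ = 0.693147 / 18.4 = 0.03767 h⁻¹
CL = k × Vd = 0.03767 × 364 = 13.71 L/h
At steady state, Dose/τ = Css × CL.
Dose = Css × CL × τ = 3.75 × 13.71 × 15.9 = 817.5 mg

818 mg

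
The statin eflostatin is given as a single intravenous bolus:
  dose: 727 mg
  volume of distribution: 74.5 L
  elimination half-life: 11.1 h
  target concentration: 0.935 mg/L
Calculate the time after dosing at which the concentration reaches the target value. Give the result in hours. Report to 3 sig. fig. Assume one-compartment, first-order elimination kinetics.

37.6 h

C₀ = Dose / Vd = 727.0 / 74.5 = 9.758 mg/L
k = ln2 / t½ = 0.693147 / 11.1 = 0.06245 h⁻¹
t = ln(C₀ / C) / k = ln(9.758 / 0.935) / 0.06245
  = ln(10.44) / 0.06245 = 2.346 / 0.06245 = 37.57 h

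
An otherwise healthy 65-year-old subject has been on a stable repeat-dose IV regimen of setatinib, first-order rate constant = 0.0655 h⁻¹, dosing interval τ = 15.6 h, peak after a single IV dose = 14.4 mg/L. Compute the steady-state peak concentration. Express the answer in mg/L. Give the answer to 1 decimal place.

e^(−kτ) = e^(−0.06550 × 15.6) = 0.3599
Accumulation ratio R = 1 / (1 − e^(−kτ)) = 1 / (1 − 0.3599) = 1.562
Steady-state peak = C₀ × R = 14.4 × 1.562 = 22.49 mg/L

22.5 mg/L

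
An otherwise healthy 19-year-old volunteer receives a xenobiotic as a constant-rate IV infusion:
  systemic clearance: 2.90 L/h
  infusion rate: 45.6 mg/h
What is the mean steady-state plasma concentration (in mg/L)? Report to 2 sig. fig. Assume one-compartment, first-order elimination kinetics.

16 mg/L

At steady state Css = R₀ / CL = 45.6 / 2.900 = 15.72 mg/L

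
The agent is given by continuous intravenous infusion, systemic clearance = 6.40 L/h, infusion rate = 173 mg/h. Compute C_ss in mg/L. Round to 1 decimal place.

At steady state Css = R₀ / CL = 173 / 6.400 = 27.03 mg/L

27.0 mg/L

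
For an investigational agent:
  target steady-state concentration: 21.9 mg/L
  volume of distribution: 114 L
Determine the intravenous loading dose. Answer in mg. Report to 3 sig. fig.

LD = Css × Vd = 21.9 × 114 = 2497 mg

2500 mg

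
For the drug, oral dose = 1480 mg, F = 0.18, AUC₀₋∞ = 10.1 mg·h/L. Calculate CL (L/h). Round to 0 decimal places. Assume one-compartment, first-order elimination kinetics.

CL = F·Dose / AUC = 0.18 × 1480 / 10.1 = 26.38 L/h

26 L/h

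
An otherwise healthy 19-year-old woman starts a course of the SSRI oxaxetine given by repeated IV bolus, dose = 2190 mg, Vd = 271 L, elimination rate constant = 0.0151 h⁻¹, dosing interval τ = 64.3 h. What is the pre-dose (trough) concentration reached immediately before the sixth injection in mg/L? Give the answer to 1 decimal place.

4.9 mg/L

C₀ per dose = Dose / Vd = 2190 / 271 = 8.081 mg/L
Fraction remaining after one interval: r = e^(−kτ) = e^(−0.01510 × 64.3) = 0.3787
Before dose 6, 5 doses have been given (aged 1τ, 2τ, 3τ, 4τ, 5τ).
C_trough = C₀ × (r + r² + … + r^5) = C₀ × r(1−r^5)/(1−r)
        = 8.081 × 0.3787 × (1 − 0.007789) / (1 − 0.3787) = 4.887 mg/L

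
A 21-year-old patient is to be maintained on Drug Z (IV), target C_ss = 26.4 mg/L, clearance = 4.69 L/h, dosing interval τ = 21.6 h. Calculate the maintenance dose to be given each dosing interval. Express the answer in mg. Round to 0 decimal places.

At steady state, Dose/τ = Css × CL.
Dose = Css × CL × τ = 26.4 × 4.690 × 21.6 = 2674 mg

2674 mg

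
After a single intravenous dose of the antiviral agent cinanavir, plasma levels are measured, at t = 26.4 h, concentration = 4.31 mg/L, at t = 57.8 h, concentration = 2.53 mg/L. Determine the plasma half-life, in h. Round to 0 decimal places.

k = ln(C₁/C₂) / (t₂ − t₁) = ln(4.31/2.53) / (57.8 − 26.4)
  = 0.5327 / 31.40 = 0.01696 h⁻¹
t½ = ln2 / k = 0.693147 / 0.01696 = 40.87 h

41 h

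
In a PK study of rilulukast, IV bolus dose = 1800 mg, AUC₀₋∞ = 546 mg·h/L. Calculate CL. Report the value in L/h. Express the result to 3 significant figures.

3.30 L/h

CL = Dose / AUC = 1800 / 546 = 3.297 L/h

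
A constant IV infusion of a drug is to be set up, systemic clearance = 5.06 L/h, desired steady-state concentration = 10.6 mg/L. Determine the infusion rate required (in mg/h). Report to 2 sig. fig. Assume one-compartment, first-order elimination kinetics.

At steady state, infusion rate R₀ = Css × CL = 10.6 × 5.060 = 53.64 mg/h

54 mg/h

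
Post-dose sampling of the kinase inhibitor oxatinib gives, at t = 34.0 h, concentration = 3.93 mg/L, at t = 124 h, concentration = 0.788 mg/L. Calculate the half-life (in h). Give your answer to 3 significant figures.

k = ln(C₁/C₂) / (t₂ − t₁) = ln(3.93/0.788) / (124 − 34.0)
  = 1.607 / 90.00 = 0.01786 h⁻¹
t½ = ln2 / k = 0.693147 / 0.01786 = 38.81 h

38.8 h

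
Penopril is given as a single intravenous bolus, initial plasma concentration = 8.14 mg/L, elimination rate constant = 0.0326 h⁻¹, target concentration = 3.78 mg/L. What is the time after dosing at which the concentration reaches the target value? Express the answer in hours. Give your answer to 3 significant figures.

23.5 h

t = ln(C₀ / C) / k = ln(8.140 / 3.78) / 0.03260
  = ln(2.153) / 0.03260 = 0.7669 / 0.03260 = 23.52 h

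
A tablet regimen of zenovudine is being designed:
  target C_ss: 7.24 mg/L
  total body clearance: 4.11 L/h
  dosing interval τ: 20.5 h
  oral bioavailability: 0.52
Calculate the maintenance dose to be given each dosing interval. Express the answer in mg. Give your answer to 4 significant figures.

1173 mg

At steady state, F × (Dose/τ) = Css × CL.
Dose = Css × CL × τ / F = 7.24 × 4.110 × 20.5 / 0.52 = 1173 mg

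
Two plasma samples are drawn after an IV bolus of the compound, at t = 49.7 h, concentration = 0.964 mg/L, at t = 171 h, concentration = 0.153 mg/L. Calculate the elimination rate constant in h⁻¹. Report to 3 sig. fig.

0.0152 h⁻¹

k = ln(C₁/C₂) / (t₂ − t₁) = ln(0.964/0.153) / (171 − 49.7)
  = 1.841 / 121.3 = 0.01518 h⁻¹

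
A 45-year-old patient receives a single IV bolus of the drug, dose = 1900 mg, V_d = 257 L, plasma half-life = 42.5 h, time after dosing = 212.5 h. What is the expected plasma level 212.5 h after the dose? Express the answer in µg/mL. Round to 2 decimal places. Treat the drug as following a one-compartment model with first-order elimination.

C₀ = Dose / Vd = 1900 / 257 = 7.393 mg/L
k = ln2 / t½ = 0.693147 / 42.5 = 0.01631 h⁻¹
t / t½ = 212.5 / 42.5 = 5 half-lives
C = C₀ × (1/2)^5 = 7.393 × 0.03125 = 0.2310 mg/L
(0.2310 mg/L = 0.2310 µg/mL)

0.23 µg/mL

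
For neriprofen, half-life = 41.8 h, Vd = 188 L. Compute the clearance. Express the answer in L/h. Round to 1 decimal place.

k = ln2 / t½ = 0.693147 / 41.8 = 0.01658 h⁻¹
CL = k × Vd = 0.01658 × 188 = 3.117 L/h

3.1 L/h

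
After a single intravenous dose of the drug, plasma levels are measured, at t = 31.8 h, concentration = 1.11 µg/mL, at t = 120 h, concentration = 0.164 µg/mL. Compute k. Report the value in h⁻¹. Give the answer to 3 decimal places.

k = ln(C₁/C₂) / (t₂ − t₁) = ln(1.11/0.164) / (120 − 31.8)
  = 1.912 / 88.20 = 0.02168 h⁻¹

0.022 h⁻¹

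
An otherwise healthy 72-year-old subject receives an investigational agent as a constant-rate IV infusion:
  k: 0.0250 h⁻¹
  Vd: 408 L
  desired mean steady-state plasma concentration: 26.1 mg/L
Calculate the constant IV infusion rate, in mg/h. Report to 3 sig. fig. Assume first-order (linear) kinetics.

266 mg/h

CL = k × Vd = 0.02500 × 408 = 10.20 L/h
At steady state, infusion rate R₀ = Css × CL = 26.1 × 10.20 = 266.2 mg/h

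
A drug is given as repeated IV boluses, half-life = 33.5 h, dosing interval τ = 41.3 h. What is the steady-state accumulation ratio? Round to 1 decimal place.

k = ln2 / t½ = 0.693147 / 33.5 = 0.02069 h⁻¹
e^(−kτ) = e^(−0.02069 × 41.3) = 0.4255
Accumulation ratio R = 1 / (1 − e^(−kτ)) = 1 / (1 − 0.4255) = 1.741

1.7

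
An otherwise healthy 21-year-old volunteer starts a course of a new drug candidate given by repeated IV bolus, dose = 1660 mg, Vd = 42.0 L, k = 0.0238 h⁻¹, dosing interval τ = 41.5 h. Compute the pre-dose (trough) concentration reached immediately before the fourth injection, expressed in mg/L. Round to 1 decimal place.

22.2 mg/L

C₀ per dose = Dose / Vd = 1660 / 42.0 = 39.52 mg/L
Fraction remaining after one interval: r = e^(−kτ) = e^(−0.02380 × 41.5) = 0.3724
Before dose 4, 3 doses have been given (aged 1τ, 2τ, 3τ).
C_trough = C₀ × (r + r² + … + r^3) = C₀ × r(1−r^3)/(1−r)
        = 39.52 × 0.3724 × (1 − 0.05165) / (1 − 0.3724) = 22.24 mg/L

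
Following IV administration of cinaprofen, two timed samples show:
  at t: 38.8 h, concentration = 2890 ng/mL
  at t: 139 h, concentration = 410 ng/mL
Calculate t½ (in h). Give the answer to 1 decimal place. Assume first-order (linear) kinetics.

35.6 h

k = ln(C₁/C₂) / (t₂ − t₁) = ln(2890/410) / (139 − 38.8)
  = 1.953 / 100.2 = 0.01949 h⁻¹
t½ = ln2 / k = 0.693147 / 0.01949 = 35.56 h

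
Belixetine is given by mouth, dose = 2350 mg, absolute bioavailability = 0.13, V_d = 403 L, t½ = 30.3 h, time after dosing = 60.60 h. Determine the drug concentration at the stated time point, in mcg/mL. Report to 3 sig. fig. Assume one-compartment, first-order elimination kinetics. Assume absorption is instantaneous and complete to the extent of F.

0.190 mcg/mL

Amount reaching circulation = F × Dose = 0.13 × 2350 = 305.5 mg
C₀ = F·Dose / Vd = 305.5 / 403 = 0.7581 mg/L
k = ln2 / t½ = 0.693147 / 30.3 = 0.02288 h⁻¹
t / t½ = 60.60 / 30.3 = 2 half-lives
C = C₀ × (1/2)^2 = 0.7581 × 0.2500 = 0.1895 mg/L
(0.1895 mg/L = 0.1895 mcg/mL)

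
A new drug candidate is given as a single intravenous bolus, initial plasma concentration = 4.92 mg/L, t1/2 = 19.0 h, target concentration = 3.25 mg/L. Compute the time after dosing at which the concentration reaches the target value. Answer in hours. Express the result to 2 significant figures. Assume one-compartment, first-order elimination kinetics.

k = ln2 / t½ = 0.693147 / 19.0 = 0.03648 h⁻¹
t = ln(C₀ / C) / k = ln(4.920 / 3.25) / 0.03648
  = ln(1.514) / 0.03648 = 0.4148 / 0.03648 = 11.37 h

11 h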